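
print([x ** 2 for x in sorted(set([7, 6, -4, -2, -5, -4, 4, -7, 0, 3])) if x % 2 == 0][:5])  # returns [16, 4, 0, 16, 36]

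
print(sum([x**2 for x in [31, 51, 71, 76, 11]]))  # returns 14500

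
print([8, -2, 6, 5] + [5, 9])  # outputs [8, -2, 6, 5, 5, 9]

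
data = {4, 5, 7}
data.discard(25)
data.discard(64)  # {4, 5, 7}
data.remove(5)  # {4, 7}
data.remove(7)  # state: {4}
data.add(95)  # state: {4, 95}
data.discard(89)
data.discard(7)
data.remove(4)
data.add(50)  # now {50, 95}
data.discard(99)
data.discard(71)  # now {50, 95}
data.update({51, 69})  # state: {50, 51, 69, 95}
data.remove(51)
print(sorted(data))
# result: [50, 69, 95]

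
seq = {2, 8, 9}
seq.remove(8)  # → {2, 9}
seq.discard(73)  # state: {2, 9}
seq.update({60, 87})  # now {2, 9, 60, 87}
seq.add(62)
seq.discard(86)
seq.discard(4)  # {2, 9, 60, 62, 87}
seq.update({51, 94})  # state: {2, 9, 51, 60, 62, 87, 94}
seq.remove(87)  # {2, 9, 51, 60, 62, 94}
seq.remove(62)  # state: {2, 9, 51, 60, 94}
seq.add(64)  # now {2, 9, 51, 60, 64, 94}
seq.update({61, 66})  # {2, 9, 51, 60, 61, 64, 66, 94}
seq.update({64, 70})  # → {2, 9, 51, 60, 61, 64, 66, 70, 94}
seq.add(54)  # {2, 9, 51, 54, 60, 61, 64, 66, 70, 94}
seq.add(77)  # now {2, 9, 51, 54, 60, 61, 64, 66, 70, 77, 94}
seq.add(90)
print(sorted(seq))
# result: [2, 9, 51, 54, 60, 61, 64, 66, 70, 77, 90, 94]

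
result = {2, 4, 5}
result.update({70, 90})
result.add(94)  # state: {2, 4, 5, 70, 90, 94}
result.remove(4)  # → {2, 5, 70, 90, 94}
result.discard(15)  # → {2, 5, 70, 90, 94}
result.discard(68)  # {2, 5, 70, 90, 94}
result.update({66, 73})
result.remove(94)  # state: {2, 5, 66, 70, 73, 90}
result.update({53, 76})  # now {2, 5, 53, 66, 70, 73, 76, 90}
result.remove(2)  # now {5, 53, 66, 70, 73, 76, 90}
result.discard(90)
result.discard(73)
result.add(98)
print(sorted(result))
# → [5, 53, 66, 70, 76, 98]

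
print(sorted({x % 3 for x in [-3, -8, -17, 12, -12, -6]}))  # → [0, 1]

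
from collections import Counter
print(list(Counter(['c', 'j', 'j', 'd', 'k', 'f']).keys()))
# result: ['c', 'j', 'd', 'k', 'f']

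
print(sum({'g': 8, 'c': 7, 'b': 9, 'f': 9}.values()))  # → 33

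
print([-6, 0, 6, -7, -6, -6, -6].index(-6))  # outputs 0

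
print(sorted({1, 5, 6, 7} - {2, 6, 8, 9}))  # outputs [1, 5, 7]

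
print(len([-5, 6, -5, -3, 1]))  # 5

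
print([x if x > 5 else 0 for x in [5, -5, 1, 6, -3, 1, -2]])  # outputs [0, 0, 0, 6, 0, 0, 0]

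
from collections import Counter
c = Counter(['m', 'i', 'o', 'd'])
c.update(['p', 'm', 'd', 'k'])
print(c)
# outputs Counter({'m': 2, 'd': 2, 'i': 1, 'o': 1, 'p': 1, 'k': 1})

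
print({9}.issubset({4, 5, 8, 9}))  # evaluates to True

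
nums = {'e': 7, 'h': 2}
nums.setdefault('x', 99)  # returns 99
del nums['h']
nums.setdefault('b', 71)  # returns 71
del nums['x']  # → {'e': 7, 'b': 71}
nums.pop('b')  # 71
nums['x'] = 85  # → {'e': 7, 'x': 85}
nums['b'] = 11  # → {'e': 7, 'x': 85, 'b': 11}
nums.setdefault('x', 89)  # 85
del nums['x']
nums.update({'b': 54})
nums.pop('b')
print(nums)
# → {'e': 7}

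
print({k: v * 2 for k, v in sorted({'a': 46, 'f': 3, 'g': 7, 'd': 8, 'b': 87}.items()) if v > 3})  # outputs {'a': 92, 'b': 174, 'd': 16, 'g': 14}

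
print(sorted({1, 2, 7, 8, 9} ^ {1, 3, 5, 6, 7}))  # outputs [2, 3, 5, 6, 8, 9]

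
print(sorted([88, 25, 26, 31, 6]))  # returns [6, 25, 26, 31, 88]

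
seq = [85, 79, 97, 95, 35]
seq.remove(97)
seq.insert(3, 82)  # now [85, 79, 95, 82, 35]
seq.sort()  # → [35, 79, 82, 85, 95]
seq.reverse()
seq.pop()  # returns 35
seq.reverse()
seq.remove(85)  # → [79, 82, 95]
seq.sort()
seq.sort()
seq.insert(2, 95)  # [79, 82, 95, 95]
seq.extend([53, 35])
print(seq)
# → [79, 82, 95, 95, 53, 35]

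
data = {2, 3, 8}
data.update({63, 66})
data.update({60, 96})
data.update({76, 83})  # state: {2, 3, 8, 60, 63, 66, 76, 83, 96}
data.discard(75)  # {2, 3, 8, 60, 63, 66, 76, 83, 96}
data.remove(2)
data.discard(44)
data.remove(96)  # {3, 8, 60, 63, 66, 76, 83}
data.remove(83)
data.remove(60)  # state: {3, 8, 63, 66, 76}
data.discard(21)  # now {3, 8, 63, 66, 76}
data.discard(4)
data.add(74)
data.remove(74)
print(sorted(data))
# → [3, 8, 63, 66, 76]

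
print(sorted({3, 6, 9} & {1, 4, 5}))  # []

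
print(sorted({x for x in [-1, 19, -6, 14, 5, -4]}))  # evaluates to [-6, -4, -1, 5, 14, 19]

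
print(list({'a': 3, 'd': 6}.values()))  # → [3, 6]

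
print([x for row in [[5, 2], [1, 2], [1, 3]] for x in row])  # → [5, 2, 1, 2, 1, 3]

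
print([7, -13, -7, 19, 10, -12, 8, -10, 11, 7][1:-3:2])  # [-13, 19, -12]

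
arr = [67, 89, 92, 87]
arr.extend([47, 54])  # [67, 89, 92, 87, 47, 54]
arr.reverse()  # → [54, 47, 87, 92, 89, 67]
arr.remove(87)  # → [54, 47, 92, 89, 67]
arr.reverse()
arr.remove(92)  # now [67, 89, 47, 54]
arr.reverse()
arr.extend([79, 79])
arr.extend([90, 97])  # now [54, 47, 89, 67, 79, 79, 90, 97]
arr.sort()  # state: [47, 54, 67, 79, 79, 89, 90, 97]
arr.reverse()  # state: [97, 90, 89, 79, 79, 67, 54, 47]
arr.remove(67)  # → [97, 90, 89, 79, 79, 54, 47]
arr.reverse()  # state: [47, 54, 79, 79, 89, 90, 97]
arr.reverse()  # [97, 90, 89, 79, 79, 54, 47]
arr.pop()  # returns 47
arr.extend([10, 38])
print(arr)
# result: [97, 90, 89, 79, 79, 54, 10, 38]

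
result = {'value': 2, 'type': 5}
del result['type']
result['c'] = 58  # {'value': 2, 'c': 58}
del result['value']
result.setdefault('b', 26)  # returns 26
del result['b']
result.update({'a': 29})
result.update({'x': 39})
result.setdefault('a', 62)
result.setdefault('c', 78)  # 58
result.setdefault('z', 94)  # 94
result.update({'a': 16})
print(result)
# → {'c': 58, 'a': 16, 'x': 39, 'z': 94}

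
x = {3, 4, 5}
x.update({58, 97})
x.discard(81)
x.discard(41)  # {3, 4, 5, 58, 97}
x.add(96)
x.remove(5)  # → {3, 4, 58, 96, 97}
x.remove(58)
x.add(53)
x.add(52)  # {3, 4, 52, 53, 96, 97}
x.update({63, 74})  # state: {3, 4, 52, 53, 63, 74, 96, 97}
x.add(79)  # {3, 4, 52, 53, 63, 74, 79, 96, 97}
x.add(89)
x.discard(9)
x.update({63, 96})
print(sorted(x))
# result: [3, 4, 52, 53, 63, 74, 79, 89, 96, 97]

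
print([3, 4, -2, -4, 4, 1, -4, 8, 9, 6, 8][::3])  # [3, -4, -4, 6]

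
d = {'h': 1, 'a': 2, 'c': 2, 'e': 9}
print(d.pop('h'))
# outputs 1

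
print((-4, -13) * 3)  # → (-4, -13, -4, -13, -4, -13)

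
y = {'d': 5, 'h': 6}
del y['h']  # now {'d': 5}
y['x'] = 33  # {'d': 5, 'x': 33}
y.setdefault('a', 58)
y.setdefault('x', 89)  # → 33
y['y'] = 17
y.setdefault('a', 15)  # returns 58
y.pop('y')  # 17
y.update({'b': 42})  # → {'d': 5, 'x': 33, 'a': 58, 'b': 42}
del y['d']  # {'x': 33, 'a': 58, 'b': 42}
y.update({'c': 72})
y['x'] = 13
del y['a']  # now {'x': 13, 'b': 42, 'c': 72}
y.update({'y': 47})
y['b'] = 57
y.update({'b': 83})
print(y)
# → {'x': 13, 'b': 83, 'c': 72, 'y': 47}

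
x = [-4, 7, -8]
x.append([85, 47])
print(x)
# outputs [-4, 7, -8, [85, 47]]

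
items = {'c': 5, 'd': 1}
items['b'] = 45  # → {'c': 5, 'd': 1, 'b': 45}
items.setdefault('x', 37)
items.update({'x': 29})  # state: {'c': 5, 'd': 1, 'b': 45, 'x': 29}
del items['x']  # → {'c': 5, 'd': 1, 'b': 45}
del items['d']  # {'c': 5, 'b': 45}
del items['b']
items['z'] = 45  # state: {'c': 5, 'z': 45}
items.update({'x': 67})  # {'c': 5, 'z': 45, 'x': 67}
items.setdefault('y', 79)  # 79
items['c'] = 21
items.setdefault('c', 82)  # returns 21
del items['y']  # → {'c': 21, 'z': 45, 'x': 67}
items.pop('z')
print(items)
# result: {'c': 21, 'x': 67}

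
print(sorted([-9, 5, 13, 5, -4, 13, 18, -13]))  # [-13, -9, -4, 5, 5, 13, 13, 18]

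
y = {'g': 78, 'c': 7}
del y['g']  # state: {'c': 7}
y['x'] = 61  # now {'c': 7, 'x': 61}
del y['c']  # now {'x': 61}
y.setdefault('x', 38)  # 61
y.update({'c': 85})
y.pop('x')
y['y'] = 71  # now {'c': 85, 'y': 71}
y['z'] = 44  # {'c': 85, 'y': 71, 'z': 44}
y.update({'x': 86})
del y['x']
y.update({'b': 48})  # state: {'c': 85, 'y': 71, 'z': 44, 'b': 48}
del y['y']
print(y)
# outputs {'c': 85, 'z': 44, 'b': 48}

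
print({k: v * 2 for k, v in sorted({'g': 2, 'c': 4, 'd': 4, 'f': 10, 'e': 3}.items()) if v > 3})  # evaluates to {'c': 8, 'd': 8, 'f': 20}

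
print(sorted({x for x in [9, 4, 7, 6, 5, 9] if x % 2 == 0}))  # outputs [4, 6]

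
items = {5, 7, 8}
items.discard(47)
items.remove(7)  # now {5, 8}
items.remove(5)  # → {8}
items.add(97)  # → {8, 97}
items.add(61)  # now {8, 61, 97}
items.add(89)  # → {8, 61, 89, 97}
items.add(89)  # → {8, 61, 89, 97}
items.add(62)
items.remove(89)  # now {8, 61, 62, 97}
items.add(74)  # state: {8, 61, 62, 74, 97}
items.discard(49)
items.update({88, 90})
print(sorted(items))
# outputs [8, 61, 62, 74, 88, 90, 97]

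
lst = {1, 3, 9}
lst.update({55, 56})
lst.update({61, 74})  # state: {1, 3, 9, 55, 56, 61, 74}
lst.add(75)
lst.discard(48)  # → {1, 3, 9, 55, 56, 61, 74, 75}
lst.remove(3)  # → {1, 9, 55, 56, 61, 74, 75}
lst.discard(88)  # {1, 9, 55, 56, 61, 74, 75}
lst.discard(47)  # {1, 9, 55, 56, 61, 74, 75}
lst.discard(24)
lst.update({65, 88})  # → {1, 9, 55, 56, 61, 65, 74, 75, 88}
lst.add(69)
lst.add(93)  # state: {1, 9, 55, 56, 61, 65, 69, 74, 75, 88, 93}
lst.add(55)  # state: {1, 9, 55, 56, 61, 65, 69, 74, 75, 88, 93}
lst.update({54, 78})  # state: {1, 9, 54, 55, 56, 61, 65, 69, 74, 75, 78, 88, 93}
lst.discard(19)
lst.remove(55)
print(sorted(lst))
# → [1, 9, 54, 56, 61, 65, 69, 74, 75, 78, 88, 93]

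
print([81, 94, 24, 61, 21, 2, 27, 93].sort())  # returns None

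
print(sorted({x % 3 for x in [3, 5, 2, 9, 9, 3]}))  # [0, 2]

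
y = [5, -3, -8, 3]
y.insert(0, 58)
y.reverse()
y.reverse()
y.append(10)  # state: [58, 5, -3, -8, 3, 10]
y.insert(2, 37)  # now [58, 5, 37, -3, -8, 3, 10]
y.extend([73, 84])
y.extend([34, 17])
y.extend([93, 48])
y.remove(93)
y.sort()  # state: [-8, -3, 3, 5, 10, 17, 34, 37, 48, 58, 73, 84]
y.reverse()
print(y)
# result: [84, 73, 58, 48, 37, 34, 17, 10, 5, 3, -3, -8]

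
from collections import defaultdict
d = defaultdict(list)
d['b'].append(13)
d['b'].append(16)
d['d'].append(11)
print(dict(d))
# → {'b': [13, 16], 'd': [11]}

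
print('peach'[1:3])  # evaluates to ea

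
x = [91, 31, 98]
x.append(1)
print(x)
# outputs [91, 31, 98, 1]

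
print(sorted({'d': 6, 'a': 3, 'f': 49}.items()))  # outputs [('a', 3), ('d', 6), ('f', 49)]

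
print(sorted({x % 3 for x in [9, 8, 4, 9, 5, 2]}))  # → [0, 1, 2]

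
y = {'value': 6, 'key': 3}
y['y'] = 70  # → {'value': 6, 'key': 3, 'y': 70}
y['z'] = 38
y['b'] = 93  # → {'value': 6, 'key': 3, 'y': 70, 'z': 38, 'b': 93}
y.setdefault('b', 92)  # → 93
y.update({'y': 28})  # {'value': 6, 'key': 3, 'y': 28, 'z': 38, 'b': 93}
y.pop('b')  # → 93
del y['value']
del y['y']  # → {'key': 3, 'z': 38}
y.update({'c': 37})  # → {'key': 3, 'z': 38, 'c': 37}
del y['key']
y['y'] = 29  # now {'z': 38, 'c': 37, 'y': 29}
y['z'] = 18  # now {'z': 18, 'c': 37, 'y': 29}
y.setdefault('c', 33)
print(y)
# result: {'z': 18, 'c': 37, 'y': 29}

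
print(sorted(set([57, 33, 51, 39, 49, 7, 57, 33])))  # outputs [7, 33, 39, 49, 51, 57]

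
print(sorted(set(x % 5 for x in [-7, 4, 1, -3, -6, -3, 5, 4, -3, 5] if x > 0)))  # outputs [0, 1, 4]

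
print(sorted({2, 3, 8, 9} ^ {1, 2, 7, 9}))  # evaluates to [1, 3, 7, 8]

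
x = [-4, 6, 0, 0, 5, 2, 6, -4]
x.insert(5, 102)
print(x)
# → [-4, 6, 0, 0, 5, 102, 2, 6, -4]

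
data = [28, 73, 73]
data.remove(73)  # [28, 73]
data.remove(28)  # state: [73]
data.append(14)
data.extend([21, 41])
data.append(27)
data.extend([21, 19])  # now [73, 14, 21, 41, 27, 21, 19]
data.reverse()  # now [19, 21, 27, 41, 21, 14, 73]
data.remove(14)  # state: [19, 21, 27, 41, 21, 73]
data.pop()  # 73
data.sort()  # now [19, 21, 21, 27, 41]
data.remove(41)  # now [19, 21, 21, 27]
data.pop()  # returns 27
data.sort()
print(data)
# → [19, 21, 21]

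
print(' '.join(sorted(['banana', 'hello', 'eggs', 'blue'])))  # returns banana blue eggs hello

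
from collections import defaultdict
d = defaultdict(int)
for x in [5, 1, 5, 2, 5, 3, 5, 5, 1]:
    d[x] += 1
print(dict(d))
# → {5: 5, 1: 2, 2: 1, 3: 1}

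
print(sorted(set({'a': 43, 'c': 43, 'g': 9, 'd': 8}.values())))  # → [8, 9, 43]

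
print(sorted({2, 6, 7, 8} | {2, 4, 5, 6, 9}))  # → [2, 4, 5, 6, 7, 8, 9]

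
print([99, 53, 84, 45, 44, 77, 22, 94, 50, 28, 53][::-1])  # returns [53, 28, 50, 94, 22, 77, 44, 45, 84, 53, 99]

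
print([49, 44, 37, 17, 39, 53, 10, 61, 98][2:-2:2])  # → [37, 39, 10]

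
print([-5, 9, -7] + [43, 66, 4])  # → [-5, 9, -7, 43, 66, 4]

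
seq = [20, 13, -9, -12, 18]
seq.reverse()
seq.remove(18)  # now [-12, -9, 13, 20]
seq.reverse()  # [20, 13, -9, -12]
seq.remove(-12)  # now [20, 13, -9]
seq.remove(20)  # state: [13, -9]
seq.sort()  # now [-9, 13]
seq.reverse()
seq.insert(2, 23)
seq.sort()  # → [-9, 13, 23]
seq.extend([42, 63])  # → [-9, 13, 23, 42, 63]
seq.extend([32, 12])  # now [-9, 13, 23, 42, 63, 32, 12]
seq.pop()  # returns 12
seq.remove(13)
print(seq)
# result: [-9, 23, 42, 63, 32]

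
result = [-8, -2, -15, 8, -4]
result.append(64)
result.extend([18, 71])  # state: [-8, -2, -15, 8, -4, 64, 18, 71]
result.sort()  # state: [-15, -8, -4, -2, 8, 18, 64, 71]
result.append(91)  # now [-15, -8, -4, -2, 8, 18, 64, 71, 91]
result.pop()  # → 91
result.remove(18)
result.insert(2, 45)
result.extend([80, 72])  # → [-15, -8, 45, -4, -2, 8, 64, 71, 80, 72]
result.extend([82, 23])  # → [-15, -8, 45, -4, -2, 8, 64, 71, 80, 72, 82, 23]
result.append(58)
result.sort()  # [-15, -8, -4, -2, 8, 23, 45, 58, 64, 71, 72, 80, 82]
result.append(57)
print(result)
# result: [-15, -8, -4, -2, 8, 23, 45, 58, 64, 71, 72, 80, 82, 57]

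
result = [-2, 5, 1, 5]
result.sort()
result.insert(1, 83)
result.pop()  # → 5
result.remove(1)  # [-2, 83, 5]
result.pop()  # 5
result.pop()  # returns 83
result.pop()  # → -2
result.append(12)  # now [12]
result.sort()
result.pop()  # 12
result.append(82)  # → [82]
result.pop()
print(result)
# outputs []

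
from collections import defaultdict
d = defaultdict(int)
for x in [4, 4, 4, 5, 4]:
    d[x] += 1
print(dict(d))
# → {4: 4, 5: 1}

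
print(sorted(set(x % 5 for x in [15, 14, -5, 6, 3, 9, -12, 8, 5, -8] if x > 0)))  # [0, 1, 3, 4]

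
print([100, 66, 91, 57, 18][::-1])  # [18, 57, 91, 66, 100]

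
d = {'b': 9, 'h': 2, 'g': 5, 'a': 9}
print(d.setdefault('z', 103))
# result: 103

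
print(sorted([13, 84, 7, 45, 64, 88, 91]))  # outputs [7, 13, 45, 64, 84, 88, 91]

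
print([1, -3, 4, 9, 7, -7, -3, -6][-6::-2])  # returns [4, 1]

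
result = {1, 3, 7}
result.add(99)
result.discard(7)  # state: {1, 3, 99}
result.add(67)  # {1, 3, 67, 99}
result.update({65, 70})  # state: {1, 3, 65, 67, 70, 99}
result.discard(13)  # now {1, 3, 65, 67, 70, 99}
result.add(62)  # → {1, 3, 62, 65, 67, 70, 99}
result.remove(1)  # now {3, 62, 65, 67, 70, 99}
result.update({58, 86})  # {3, 58, 62, 65, 67, 70, 86, 99}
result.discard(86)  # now {3, 58, 62, 65, 67, 70, 99}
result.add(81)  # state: {3, 58, 62, 65, 67, 70, 81, 99}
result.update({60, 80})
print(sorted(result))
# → [3, 58, 60, 62, 65, 67, 70, 80, 81, 99]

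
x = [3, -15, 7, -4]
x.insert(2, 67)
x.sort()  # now [-15, -4, 3, 7, 67]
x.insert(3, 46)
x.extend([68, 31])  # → [-15, -4, 3, 46, 7, 67, 68, 31]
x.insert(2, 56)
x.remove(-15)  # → [-4, 56, 3, 46, 7, 67, 68, 31]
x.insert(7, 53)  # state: [-4, 56, 3, 46, 7, 67, 68, 53, 31]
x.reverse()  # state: [31, 53, 68, 67, 7, 46, 3, 56, -4]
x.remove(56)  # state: [31, 53, 68, 67, 7, 46, 3, -4]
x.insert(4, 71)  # [31, 53, 68, 67, 71, 7, 46, 3, -4]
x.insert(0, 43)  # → [43, 31, 53, 68, 67, 71, 7, 46, 3, -4]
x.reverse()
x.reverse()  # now [43, 31, 53, 68, 67, 71, 7, 46, 3, -4]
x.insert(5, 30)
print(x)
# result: [43, 31, 53, 68, 67, 30, 71, 7, 46, 3, -4]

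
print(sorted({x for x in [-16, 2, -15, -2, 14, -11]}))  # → [-16, -15, -11, -2, 2, 14]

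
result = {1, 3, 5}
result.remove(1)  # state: {3, 5}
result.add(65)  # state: {3, 5, 65}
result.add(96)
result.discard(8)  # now {3, 5, 65, 96}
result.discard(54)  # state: {3, 5, 65, 96}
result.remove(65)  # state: {3, 5, 96}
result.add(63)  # {3, 5, 63, 96}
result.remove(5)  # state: {3, 63, 96}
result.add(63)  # {3, 63, 96}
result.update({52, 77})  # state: {3, 52, 63, 77, 96}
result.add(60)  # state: {3, 52, 60, 63, 77, 96}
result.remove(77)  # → {3, 52, 60, 63, 96}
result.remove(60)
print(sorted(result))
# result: [3, 52, 63, 96]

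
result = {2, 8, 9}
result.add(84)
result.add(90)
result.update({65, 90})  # {2, 8, 9, 65, 84, 90}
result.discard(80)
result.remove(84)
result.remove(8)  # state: {2, 9, 65, 90}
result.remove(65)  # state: {2, 9, 90}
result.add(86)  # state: {2, 9, 86, 90}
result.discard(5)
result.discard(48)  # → {2, 9, 86, 90}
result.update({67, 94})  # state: {2, 9, 67, 86, 90, 94}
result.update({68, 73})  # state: {2, 9, 67, 68, 73, 86, 90, 94}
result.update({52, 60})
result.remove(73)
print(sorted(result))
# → [2, 9, 52, 60, 67, 68, 86, 90, 94]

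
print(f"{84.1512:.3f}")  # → 84.151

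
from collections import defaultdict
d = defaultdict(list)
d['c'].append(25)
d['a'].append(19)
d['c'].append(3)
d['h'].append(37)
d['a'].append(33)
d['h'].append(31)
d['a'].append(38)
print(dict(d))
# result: {'c': [25, 3], 'a': [19, 33, 38], 'h': [37, 31]}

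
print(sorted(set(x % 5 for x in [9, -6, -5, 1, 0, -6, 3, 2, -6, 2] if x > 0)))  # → [1, 2, 3, 4]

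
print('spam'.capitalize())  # Spam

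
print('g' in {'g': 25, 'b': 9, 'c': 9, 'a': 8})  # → True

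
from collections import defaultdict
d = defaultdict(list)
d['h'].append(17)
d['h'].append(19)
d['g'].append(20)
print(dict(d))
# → {'h': [17, 19], 'g': [20]}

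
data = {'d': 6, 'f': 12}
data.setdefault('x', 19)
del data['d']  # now {'f': 12, 'x': 19}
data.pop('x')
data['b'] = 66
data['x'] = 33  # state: {'f': 12, 'b': 66, 'x': 33}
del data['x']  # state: {'f': 12, 'b': 66}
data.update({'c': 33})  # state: {'f': 12, 'b': 66, 'c': 33}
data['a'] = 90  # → {'f': 12, 'b': 66, 'c': 33, 'a': 90}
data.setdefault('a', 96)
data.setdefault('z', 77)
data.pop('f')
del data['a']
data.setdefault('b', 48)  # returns 66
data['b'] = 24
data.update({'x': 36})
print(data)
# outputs {'b': 24, 'c': 33, 'z': 77, 'x': 36}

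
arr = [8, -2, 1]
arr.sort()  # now [-2, 1, 8]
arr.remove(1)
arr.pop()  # 8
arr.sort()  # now [-2]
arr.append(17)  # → [-2, 17]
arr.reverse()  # [17, -2]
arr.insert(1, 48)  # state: [17, 48, -2]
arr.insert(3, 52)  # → [17, 48, -2, 52]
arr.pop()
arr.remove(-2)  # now [17, 48]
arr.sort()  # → [17, 48]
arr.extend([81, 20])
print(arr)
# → [17, 48, 81, 20]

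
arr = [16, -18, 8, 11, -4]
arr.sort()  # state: [-18, -4, 8, 11, 16]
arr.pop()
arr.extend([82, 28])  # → [-18, -4, 8, 11, 82, 28]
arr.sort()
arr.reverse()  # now [82, 28, 11, 8, -4, -18]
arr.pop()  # -18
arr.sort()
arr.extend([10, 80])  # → [-4, 8, 11, 28, 82, 10, 80]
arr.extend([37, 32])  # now [-4, 8, 11, 28, 82, 10, 80, 37, 32]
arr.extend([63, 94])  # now [-4, 8, 11, 28, 82, 10, 80, 37, 32, 63, 94]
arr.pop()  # 94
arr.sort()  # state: [-4, 8, 10, 11, 28, 32, 37, 63, 80, 82]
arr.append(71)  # [-4, 8, 10, 11, 28, 32, 37, 63, 80, 82, 71]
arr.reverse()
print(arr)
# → [71, 82, 80, 63, 37, 32, 28, 11, 10, 8, -4]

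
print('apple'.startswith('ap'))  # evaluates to True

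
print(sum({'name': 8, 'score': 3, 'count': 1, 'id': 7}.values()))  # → 19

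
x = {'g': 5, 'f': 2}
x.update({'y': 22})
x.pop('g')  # 5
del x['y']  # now {'f': 2}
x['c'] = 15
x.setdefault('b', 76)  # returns 76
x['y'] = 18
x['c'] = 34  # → {'f': 2, 'c': 34, 'b': 76, 'y': 18}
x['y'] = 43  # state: {'f': 2, 'c': 34, 'b': 76, 'y': 43}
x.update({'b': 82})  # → {'f': 2, 'c': 34, 'b': 82, 'y': 43}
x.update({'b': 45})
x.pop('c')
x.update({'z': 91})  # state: {'f': 2, 'b': 45, 'y': 43, 'z': 91}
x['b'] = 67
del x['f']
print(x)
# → {'b': 67, 'y': 43, 'z': 91}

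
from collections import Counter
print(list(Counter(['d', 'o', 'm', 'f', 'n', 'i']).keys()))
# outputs ['d', 'o', 'm', 'f', 'n', 'i']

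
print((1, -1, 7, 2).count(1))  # 1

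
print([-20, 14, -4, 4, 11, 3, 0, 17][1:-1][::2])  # [14, 4, 3]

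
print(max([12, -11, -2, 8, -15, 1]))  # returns 12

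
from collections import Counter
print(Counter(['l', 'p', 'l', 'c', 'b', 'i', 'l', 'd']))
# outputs Counter({'l': 3, 'p': 1, 'c': 1, 'b': 1, 'i': 1, 'd': 1})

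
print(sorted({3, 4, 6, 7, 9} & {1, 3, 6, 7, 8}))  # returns [3, 6, 7]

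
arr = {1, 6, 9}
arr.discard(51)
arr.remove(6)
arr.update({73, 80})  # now {1, 9, 73, 80}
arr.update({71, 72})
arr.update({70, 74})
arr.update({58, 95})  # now {1, 9, 58, 70, 71, 72, 73, 74, 80, 95}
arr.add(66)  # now {1, 9, 58, 66, 70, 71, 72, 73, 74, 80, 95}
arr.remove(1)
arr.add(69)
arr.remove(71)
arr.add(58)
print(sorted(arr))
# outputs [9, 58, 66, 69, 70, 72, 73, 74, 80, 95]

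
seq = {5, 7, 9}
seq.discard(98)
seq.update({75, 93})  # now {5, 7, 9, 75, 93}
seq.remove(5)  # {7, 9, 75, 93}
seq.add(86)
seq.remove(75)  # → {7, 9, 86, 93}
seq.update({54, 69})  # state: {7, 9, 54, 69, 86, 93}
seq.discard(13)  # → {7, 9, 54, 69, 86, 93}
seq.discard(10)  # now {7, 9, 54, 69, 86, 93}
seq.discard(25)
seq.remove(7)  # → {9, 54, 69, 86, 93}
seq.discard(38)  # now {9, 54, 69, 86, 93}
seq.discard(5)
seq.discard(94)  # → {9, 54, 69, 86, 93}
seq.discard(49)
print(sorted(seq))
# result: [9, 54, 69, 86, 93]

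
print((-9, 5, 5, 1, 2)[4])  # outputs 2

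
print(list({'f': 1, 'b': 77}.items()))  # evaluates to [('f', 1), ('b', 77)]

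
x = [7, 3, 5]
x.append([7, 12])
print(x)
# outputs [7, 3, 5, [7, 12]]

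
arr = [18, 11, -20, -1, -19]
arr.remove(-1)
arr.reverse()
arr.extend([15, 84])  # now [-19, -20, 11, 18, 15, 84]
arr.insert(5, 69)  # [-19, -20, 11, 18, 15, 69, 84]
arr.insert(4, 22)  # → [-19, -20, 11, 18, 22, 15, 69, 84]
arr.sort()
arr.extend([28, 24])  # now [-20, -19, 11, 15, 18, 22, 69, 84, 28, 24]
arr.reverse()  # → [24, 28, 84, 69, 22, 18, 15, 11, -19, -20]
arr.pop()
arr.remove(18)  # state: [24, 28, 84, 69, 22, 15, 11, -19]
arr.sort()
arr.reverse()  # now [84, 69, 28, 24, 22, 15, 11, -19]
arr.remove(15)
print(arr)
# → [84, 69, 28, 24, 22, 11, -19]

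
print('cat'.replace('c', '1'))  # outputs 1at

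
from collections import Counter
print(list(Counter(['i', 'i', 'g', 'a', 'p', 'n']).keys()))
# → ['i', 'g', 'a', 'p', 'n']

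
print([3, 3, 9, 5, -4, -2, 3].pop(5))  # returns -2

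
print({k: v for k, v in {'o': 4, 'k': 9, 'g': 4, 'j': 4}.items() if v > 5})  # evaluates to {'k': 9}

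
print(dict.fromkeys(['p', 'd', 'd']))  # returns {'p': None, 'd': None}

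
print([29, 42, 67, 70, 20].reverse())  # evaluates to None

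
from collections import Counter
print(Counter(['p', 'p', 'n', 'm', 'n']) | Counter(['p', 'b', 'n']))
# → Counter({'p': 2, 'n': 2, 'm': 1, 'b': 1})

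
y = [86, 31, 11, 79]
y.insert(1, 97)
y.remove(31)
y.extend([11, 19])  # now [86, 97, 11, 79, 11, 19]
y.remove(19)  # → [86, 97, 11, 79, 11]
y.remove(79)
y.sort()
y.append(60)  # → [11, 11, 86, 97, 60]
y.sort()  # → [11, 11, 60, 86, 97]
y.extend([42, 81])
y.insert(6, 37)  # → [11, 11, 60, 86, 97, 42, 37, 81]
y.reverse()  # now [81, 37, 42, 97, 86, 60, 11, 11]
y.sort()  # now [11, 11, 37, 42, 60, 81, 86, 97]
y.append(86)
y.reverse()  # [86, 97, 86, 81, 60, 42, 37, 11, 11]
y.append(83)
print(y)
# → [86, 97, 86, 81, 60, 42, 37, 11, 11, 83]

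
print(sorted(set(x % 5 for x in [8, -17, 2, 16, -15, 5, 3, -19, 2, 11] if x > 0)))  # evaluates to [0, 1, 2, 3]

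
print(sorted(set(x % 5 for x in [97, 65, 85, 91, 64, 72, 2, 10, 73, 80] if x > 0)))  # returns [0, 1, 2, 3, 4]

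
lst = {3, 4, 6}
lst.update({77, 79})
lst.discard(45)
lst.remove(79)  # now {3, 4, 6, 77}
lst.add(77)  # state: {3, 4, 6, 77}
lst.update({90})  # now {3, 4, 6, 77, 90}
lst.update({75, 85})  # {3, 4, 6, 75, 77, 85, 90}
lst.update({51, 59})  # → {3, 4, 6, 51, 59, 75, 77, 85, 90}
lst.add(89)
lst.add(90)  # {3, 4, 6, 51, 59, 75, 77, 85, 89, 90}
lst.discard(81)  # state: {3, 4, 6, 51, 59, 75, 77, 85, 89, 90}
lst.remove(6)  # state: {3, 4, 51, 59, 75, 77, 85, 89, 90}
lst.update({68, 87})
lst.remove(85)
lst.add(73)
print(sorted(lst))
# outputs [3, 4, 51, 59, 68, 73, 75, 77, 87, 89, 90]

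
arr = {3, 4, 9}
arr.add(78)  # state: {3, 4, 9, 78}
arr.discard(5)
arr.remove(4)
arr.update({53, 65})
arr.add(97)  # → {3, 9, 53, 65, 78, 97}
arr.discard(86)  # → {3, 9, 53, 65, 78, 97}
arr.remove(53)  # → {3, 9, 65, 78, 97}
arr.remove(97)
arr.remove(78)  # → {3, 9, 65}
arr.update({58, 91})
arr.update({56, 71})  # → {3, 9, 56, 58, 65, 71, 91}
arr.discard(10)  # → {3, 9, 56, 58, 65, 71, 91}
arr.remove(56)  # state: {3, 9, 58, 65, 71, 91}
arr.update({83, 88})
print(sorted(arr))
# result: [3, 9, 58, 65, 71, 83, 88, 91]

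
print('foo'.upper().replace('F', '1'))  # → 1OO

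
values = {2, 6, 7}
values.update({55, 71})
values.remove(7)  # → {2, 6, 55, 71}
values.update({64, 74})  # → {2, 6, 55, 64, 71, 74}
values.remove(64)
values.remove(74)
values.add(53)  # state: {2, 6, 53, 55, 71}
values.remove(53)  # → {2, 6, 55, 71}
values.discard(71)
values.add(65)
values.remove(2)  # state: {6, 55, 65}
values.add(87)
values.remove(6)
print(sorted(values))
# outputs [55, 65, 87]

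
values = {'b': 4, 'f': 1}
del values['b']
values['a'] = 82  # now {'f': 1, 'a': 82}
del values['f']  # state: {'a': 82}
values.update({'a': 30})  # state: {'a': 30}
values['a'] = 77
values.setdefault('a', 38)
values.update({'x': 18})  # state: {'a': 77, 'x': 18}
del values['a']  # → {'x': 18}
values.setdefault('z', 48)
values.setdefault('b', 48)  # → 48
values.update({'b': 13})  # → {'x': 18, 'z': 48, 'b': 13}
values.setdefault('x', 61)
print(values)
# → {'x': 18, 'z': 48, 'b': 13}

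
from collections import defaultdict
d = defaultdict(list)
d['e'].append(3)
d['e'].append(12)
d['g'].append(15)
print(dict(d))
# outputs {'e': [3, 12], 'g': [15]}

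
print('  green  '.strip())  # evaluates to green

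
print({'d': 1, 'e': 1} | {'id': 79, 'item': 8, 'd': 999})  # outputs {'d': 999, 'e': 1, 'id': 79, 'item': 8}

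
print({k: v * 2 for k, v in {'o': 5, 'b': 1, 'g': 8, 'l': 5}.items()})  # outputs {'o': 10, 'b': 2, 'g': 16, 'l': 10}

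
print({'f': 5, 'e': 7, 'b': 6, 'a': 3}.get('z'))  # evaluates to None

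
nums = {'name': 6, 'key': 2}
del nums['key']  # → {'name': 6}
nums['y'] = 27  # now {'name': 6, 'y': 27}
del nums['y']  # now {'name': 6}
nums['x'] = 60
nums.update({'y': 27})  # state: {'name': 6, 'x': 60, 'y': 27}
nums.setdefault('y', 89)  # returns 27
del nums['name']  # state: {'x': 60, 'y': 27}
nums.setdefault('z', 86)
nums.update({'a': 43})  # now {'x': 60, 'y': 27, 'z': 86, 'a': 43}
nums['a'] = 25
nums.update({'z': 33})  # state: {'x': 60, 'y': 27, 'z': 33, 'a': 25}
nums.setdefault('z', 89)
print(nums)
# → {'x': 60, 'y': 27, 'z': 33, 'a': 25}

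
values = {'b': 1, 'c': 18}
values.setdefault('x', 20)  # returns 20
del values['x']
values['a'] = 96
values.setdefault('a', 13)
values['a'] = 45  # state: {'b': 1, 'c': 18, 'a': 45}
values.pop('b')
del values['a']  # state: {'c': 18}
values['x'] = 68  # {'c': 18, 'x': 68}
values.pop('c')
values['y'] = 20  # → {'x': 68, 'y': 20}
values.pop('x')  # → 68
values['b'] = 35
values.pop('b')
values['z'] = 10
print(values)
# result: {'y': 20, 'z': 10}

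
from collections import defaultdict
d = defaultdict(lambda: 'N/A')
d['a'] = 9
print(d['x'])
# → N/A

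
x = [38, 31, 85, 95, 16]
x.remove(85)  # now [38, 31, 95, 16]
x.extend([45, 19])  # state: [38, 31, 95, 16, 45, 19]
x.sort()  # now [16, 19, 31, 38, 45, 95]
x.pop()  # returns 95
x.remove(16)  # [19, 31, 38, 45]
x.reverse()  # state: [45, 38, 31, 19]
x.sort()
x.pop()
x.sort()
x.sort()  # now [19, 31, 38]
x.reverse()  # [38, 31, 19]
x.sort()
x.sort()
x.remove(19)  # [31, 38]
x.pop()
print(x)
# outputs [31]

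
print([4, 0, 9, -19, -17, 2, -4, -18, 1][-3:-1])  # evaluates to [-4, -18]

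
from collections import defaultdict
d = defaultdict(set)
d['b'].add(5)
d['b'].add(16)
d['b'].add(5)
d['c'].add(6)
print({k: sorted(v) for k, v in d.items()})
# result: {'b': [5, 16], 'c': [6]}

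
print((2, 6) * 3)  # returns (2, 6, 2, 6, 2, 6)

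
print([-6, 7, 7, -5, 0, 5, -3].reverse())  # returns None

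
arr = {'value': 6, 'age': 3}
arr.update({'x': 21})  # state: {'value': 6, 'age': 3, 'x': 21}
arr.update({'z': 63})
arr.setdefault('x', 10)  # 21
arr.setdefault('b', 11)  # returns 11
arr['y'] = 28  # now {'value': 6, 'age': 3, 'x': 21, 'z': 63, 'b': 11, 'y': 28}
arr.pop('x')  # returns 21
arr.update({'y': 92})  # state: {'value': 6, 'age': 3, 'z': 63, 'b': 11, 'y': 92}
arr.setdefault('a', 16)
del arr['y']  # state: {'value': 6, 'age': 3, 'z': 63, 'b': 11, 'a': 16}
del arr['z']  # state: {'value': 6, 'age': 3, 'b': 11, 'a': 16}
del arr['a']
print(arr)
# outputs {'value': 6, 'age': 3, 'b': 11}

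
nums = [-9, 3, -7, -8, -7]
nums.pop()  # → -7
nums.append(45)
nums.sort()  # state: [-9, -8, -7, 3, 45]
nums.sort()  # [-9, -8, -7, 3, 45]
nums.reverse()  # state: [45, 3, -7, -8, -9]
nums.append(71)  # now [45, 3, -7, -8, -9, 71]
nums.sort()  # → [-9, -8, -7, 3, 45, 71]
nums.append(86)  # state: [-9, -8, -7, 3, 45, 71, 86]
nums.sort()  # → [-9, -8, -7, 3, 45, 71, 86]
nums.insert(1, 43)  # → [-9, 43, -8, -7, 3, 45, 71, 86]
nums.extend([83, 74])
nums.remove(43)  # [-9, -8, -7, 3, 45, 71, 86, 83, 74]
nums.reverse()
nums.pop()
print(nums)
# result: [74, 83, 86, 71, 45, 3, -7, -8]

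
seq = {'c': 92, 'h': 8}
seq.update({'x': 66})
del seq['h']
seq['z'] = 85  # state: {'c': 92, 'x': 66, 'z': 85}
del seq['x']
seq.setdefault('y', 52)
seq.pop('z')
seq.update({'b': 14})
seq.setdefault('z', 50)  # 50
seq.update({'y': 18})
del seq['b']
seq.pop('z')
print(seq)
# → {'c': 92, 'y': 18}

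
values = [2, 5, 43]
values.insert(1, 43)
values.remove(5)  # [2, 43, 43]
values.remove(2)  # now [43, 43]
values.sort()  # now [43, 43]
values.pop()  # 43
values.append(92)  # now [43, 92]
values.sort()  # [43, 92]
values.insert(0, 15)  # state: [15, 43, 92]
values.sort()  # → [15, 43, 92]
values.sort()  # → [15, 43, 92]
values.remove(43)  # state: [15, 92]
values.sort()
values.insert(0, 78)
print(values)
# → [78, 15, 92]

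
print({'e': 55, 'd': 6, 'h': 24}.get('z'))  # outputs None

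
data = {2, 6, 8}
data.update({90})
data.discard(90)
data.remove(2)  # {6, 8}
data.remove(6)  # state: {8}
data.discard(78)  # {8}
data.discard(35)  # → {8}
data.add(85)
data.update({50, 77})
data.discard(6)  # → {8, 50, 77, 85}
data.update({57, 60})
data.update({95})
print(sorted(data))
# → [8, 50, 57, 60, 77, 85, 95]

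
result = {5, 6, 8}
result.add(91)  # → {5, 6, 8, 91}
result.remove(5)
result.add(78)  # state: {6, 8, 78, 91}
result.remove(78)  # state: {6, 8, 91}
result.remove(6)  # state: {8, 91}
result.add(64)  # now {8, 64, 91}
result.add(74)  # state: {8, 64, 74, 91}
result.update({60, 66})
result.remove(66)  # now {8, 60, 64, 74, 91}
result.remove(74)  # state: {8, 60, 64, 91}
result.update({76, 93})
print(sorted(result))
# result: [8, 60, 64, 76, 91, 93]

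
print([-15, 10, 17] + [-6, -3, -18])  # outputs [-15, 10, 17, -6, -3, -18]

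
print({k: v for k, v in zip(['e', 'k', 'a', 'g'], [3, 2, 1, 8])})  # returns {'e': 3, 'k': 2, 'a': 1, 'g': 8}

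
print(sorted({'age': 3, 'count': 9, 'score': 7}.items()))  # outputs [('age', 3), ('count', 9), ('score', 7)]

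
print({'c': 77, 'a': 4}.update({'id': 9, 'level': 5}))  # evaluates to None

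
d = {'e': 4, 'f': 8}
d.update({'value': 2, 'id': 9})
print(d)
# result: {'e': 4, 'f': 8, 'value': 2, 'id': 9}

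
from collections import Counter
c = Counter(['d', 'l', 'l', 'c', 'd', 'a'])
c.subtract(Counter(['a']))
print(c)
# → Counter({'d': 2, 'l': 2, 'c': 1, 'a': 0})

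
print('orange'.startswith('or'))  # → True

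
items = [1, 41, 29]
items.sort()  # [1, 29, 41]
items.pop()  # 41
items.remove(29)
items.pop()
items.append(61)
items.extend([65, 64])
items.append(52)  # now [61, 65, 64, 52]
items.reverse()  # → [52, 64, 65, 61]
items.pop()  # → 61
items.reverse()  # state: [65, 64, 52]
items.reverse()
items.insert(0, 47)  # [47, 52, 64, 65]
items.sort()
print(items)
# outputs [47, 52, 64, 65]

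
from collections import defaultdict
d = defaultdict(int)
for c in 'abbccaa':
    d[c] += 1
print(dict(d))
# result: {'a': 3, 'b': 2, 'c': 2}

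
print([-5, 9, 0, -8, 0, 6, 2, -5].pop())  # -5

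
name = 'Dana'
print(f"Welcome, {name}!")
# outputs Welcome, Dana!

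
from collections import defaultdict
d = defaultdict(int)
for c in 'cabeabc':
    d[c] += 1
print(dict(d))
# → {'c': 2, 'a': 2, 'b': 2, 'e': 1}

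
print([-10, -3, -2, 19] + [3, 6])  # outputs [-10, -3, -2, 19, 3, 6]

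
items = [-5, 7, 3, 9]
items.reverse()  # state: [9, 3, 7, -5]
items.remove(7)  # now [9, 3, -5]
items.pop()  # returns -5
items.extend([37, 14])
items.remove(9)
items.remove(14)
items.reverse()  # [37, 3]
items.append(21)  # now [37, 3, 21]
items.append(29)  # [37, 3, 21, 29]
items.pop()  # 29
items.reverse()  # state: [21, 3, 37]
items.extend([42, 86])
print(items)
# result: [21, 3, 37, 42, 86]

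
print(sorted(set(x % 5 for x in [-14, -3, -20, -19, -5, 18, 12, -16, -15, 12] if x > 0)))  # [2, 3]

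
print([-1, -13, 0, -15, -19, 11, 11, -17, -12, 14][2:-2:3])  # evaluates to [0, 11]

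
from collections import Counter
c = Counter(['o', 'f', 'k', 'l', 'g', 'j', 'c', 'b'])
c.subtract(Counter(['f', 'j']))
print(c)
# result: Counter({'o': 1, 'k': 1, 'l': 1, 'g': 1, 'c': 1, 'b': 1, 'f': 0, 'j': 0})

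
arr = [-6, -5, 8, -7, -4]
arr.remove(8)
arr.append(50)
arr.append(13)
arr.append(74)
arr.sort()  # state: [-7, -6, -5, -4, 13, 50, 74]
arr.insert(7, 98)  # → [-7, -6, -5, -4, 13, 50, 74, 98]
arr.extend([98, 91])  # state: [-7, -6, -5, -4, 13, 50, 74, 98, 98, 91]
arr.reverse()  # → [91, 98, 98, 74, 50, 13, -4, -5, -6, -7]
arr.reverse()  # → [-7, -6, -5, -4, 13, 50, 74, 98, 98, 91]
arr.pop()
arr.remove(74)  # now [-7, -6, -5, -4, 13, 50, 98, 98]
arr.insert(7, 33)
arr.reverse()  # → [98, 33, 98, 50, 13, -4, -5, -6, -7]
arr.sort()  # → [-7, -6, -5, -4, 13, 33, 50, 98, 98]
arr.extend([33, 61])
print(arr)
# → [-7, -6, -5, -4, 13, 33, 50, 98, 98, 33, 61]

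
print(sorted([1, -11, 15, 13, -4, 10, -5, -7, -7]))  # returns [-11, -7, -7, -5, -4, 1, 10, 13, 15]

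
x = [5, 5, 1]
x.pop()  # 1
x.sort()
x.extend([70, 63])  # [5, 5, 70, 63]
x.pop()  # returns 63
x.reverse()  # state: [70, 5, 5]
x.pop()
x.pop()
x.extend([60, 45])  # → [70, 60, 45]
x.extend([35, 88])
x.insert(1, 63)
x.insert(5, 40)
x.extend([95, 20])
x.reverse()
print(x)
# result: [20, 95, 88, 40, 35, 45, 60, 63, 70]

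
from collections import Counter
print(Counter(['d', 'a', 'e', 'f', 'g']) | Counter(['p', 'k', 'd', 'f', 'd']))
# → Counter({'d': 2, 'a': 1, 'e': 1, 'f': 1, 'g': 1, 'p': 1, 'k': 1})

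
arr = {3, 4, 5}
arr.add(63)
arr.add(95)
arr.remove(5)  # {3, 4, 63, 95}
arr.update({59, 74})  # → {3, 4, 59, 63, 74, 95}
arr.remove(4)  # {3, 59, 63, 74, 95}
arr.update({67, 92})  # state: {3, 59, 63, 67, 74, 92, 95}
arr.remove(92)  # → {3, 59, 63, 67, 74, 95}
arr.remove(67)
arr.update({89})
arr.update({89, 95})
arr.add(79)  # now {3, 59, 63, 74, 79, 89, 95}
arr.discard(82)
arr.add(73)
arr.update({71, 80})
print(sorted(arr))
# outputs [3, 59, 63, 71, 73, 74, 79, 80, 89, 95]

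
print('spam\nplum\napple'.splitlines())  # ['spam', 'plum', 'apple']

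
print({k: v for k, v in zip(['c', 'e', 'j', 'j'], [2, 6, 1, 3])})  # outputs {'c': 2, 'e': 6, 'j': 3}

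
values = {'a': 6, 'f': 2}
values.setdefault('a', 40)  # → 6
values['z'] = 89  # {'a': 6, 'f': 2, 'z': 89}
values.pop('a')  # 6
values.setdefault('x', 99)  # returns 99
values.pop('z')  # 89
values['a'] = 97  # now {'f': 2, 'x': 99, 'a': 97}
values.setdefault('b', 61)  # 61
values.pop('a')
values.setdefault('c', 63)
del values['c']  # {'f': 2, 'x': 99, 'b': 61}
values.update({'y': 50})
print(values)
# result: {'f': 2, 'x': 99, 'b': 61, 'y': 50}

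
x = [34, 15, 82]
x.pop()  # 82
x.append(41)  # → [34, 15, 41]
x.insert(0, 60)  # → [60, 34, 15, 41]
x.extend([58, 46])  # [60, 34, 15, 41, 58, 46]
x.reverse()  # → [46, 58, 41, 15, 34, 60]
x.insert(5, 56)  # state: [46, 58, 41, 15, 34, 56, 60]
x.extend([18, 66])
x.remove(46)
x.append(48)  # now [58, 41, 15, 34, 56, 60, 18, 66, 48]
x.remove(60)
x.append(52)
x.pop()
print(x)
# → [58, 41, 15, 34, 56, 18, 66, 48]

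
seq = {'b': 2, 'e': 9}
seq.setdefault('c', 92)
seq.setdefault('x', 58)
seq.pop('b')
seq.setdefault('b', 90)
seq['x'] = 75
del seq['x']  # {'e': 9, 'c': 92, 'b': 90}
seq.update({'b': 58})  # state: {'e': 9, 'c': 92, 'b': 58}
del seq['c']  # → {'e': 9, 'b': 58}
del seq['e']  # {'b': 58}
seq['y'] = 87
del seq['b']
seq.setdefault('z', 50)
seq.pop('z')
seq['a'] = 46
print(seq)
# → {'y': 87, 'a': 46}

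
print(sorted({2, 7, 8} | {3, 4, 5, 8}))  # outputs [2, 3, 4, 5, 7, 8]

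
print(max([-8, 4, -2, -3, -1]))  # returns 4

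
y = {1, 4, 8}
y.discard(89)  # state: {1, 4, 8}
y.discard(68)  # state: {1, 4, 8}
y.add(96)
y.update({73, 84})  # {1, 4, 8, 73, 84, 96}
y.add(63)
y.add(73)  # {1, 4, 8, 63, 73, 84, 96}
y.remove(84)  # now {1, 4, 8, 63, 73, 96}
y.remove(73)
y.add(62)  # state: {1, 4, 8, 62, 63, 96}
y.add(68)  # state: {1, 4, 8, 62, 63, 68, 96}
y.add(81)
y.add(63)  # {1, 4, 8, 62, 63, 68, 81, 96}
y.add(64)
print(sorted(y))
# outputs [1, 4, 8, 62, 63, 64, 68, 81, 96]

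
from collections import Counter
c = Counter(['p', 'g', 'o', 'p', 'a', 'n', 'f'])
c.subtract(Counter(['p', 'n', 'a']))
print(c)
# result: Counter({'p': 1, 'g': 1, 'o': 1, 'f': 1, 'a': 0, 'n': 0})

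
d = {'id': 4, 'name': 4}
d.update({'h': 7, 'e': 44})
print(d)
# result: {'id': 4, 'name': 4, 'h': 7, 'e': 44}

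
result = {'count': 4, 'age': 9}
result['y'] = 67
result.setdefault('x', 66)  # 66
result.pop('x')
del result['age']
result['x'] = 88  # {'count': 4, 'y': 67, 'x': 88}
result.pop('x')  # 88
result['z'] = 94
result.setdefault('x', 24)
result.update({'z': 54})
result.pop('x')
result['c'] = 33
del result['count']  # {'y': 67, 'z': 54, 'c': 33}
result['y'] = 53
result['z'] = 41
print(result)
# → {'y': 53, 'z': 41, 'c': 33}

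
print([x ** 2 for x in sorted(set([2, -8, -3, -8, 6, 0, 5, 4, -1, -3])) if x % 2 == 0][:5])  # [64, 0, 4, 16, 36]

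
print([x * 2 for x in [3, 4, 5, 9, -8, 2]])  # [6, 8, 10, 18, -16, 4]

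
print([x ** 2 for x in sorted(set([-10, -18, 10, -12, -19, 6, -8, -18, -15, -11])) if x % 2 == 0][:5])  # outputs [324, 144, 100, 64, 36]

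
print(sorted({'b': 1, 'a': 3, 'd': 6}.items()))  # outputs [('a', 3), ('b', 1), ('d', 6)]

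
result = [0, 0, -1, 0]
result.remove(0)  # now [0, -1, 0]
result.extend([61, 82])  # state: [0, -1, 0, 61, 82]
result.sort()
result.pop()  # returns 82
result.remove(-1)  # [0, 0, 61]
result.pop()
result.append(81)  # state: [0, 0, 81]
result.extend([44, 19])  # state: [0, 0, 81, 44, 19]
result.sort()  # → [0, 0, 19, 44, 81]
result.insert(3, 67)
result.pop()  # 81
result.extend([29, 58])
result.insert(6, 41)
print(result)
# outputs [0, 0, 19, 67, 44, 29, 41, 58]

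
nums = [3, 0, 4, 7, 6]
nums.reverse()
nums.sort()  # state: [0, 3, 4, 6, 7]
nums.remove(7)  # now [0, 3, 4, 6]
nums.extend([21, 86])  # [0, 3, 4, 6, 21, 86]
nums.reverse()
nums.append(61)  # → [86, 21, 6, 4, 3, 0, 61]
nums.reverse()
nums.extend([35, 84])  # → [61, 0, 3, 4, 6, 21, 86, 35, 84]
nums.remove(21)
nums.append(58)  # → [61, 0, 3, 4, 6, 86, 35, 84, 58]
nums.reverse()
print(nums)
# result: [58, 84, 35, 86, 6, 4, 3, 0, 61]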